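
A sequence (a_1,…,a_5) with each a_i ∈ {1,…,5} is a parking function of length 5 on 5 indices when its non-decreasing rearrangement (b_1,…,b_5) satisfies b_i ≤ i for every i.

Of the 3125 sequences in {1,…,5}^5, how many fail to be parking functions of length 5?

Count = (5−5+1)·(5+1)^(5−1) = 1·1296 = 1296 (Pollak)
E.g. (4,4,2,5,5) → sorted (2,4,4,5,5): b_1=2>1, not a PF.
Total 3125; non-PF = 3125−1296 = 1829

1829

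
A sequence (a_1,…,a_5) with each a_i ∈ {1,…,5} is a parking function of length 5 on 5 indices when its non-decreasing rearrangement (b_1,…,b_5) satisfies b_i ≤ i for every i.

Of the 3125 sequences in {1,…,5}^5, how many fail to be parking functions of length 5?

1829

|PF(5,5)| = 1·6^4 = 1·1296 = 1296 (Konheim–Weiss)
One tuple (2,3,3,3,3) → sorted (2,3,3,3,3): b_1=2>1, not a PF.
So 3125 − 1296 = 1829 fail.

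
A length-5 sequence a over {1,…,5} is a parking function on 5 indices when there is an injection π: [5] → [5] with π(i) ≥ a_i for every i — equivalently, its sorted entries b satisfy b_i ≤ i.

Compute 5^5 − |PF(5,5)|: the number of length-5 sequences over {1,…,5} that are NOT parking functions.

1829

|PF| = (5−5+1)·(5+1)^(5−1) = 1×1296 = 1296
E.g. (3,3,5,4,4) → sorted (3,3,4,4,5): b_1=3>1, not a PF.
Total 3125; non-PF = 3125−1296 = 1829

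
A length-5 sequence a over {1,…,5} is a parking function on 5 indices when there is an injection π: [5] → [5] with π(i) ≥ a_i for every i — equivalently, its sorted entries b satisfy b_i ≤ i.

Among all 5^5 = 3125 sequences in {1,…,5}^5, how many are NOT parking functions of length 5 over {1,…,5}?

1829

|PF| = (5−5+1)·(5+1)^(5−1) = 1×1296 = 1296
Example (3,2,5,5,1) → sorted (1,2,3,5,5): b_4=5>4, not a PF.
5^5 − 1296 = 3125 − 1296 = 1829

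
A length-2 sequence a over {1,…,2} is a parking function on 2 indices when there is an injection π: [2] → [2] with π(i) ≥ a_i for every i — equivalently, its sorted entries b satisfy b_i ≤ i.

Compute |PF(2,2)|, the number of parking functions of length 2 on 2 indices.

3

|PF(2,2)| = 1·3^1 = 1 · 3 = 3 (Konheim–Weiss)
One tuple (1,2) → sorted (1,2): b_i ≤ i ∀i, a PF.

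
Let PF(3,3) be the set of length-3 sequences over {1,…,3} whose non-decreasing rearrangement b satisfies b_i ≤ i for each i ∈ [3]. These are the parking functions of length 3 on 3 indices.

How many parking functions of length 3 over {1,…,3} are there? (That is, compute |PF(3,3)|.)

16

#PF = (4−3)·4^(3−1) = 1 · 16 = 16
Example (1,2,1) → sorted (1,1,2): b_i ≤ i ∀i, a PF.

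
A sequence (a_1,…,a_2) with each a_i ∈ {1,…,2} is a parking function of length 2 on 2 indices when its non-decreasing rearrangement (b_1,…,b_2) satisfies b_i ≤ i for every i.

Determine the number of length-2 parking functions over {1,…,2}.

3

|PF(2,2)| = (2−2+1)·(2+1)^(2−1) = 1 · 3 = 3 (Pollak)
Example (1,2) → sorted (1,2): b_i ≤ i ∀i, a PF.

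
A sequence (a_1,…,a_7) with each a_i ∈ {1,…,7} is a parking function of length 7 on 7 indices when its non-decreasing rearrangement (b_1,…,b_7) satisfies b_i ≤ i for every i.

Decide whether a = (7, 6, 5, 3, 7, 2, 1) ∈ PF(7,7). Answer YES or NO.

NO

Sorted: b = (1, 2, 3, 5, 6, 7, 7).
  b_1=1 ≤ 1
  b_2=2 ≤ 2
  b_3=3 ≤ 3
  b_4=5 > 4
  fails at i=4 ⇒ NO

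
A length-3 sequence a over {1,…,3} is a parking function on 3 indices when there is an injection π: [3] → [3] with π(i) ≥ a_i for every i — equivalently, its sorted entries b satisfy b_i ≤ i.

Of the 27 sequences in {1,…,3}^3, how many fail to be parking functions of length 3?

11

|PF| = (3+1−3)·(3+1)^{3−1} = 1·16 = 16 (Pollak)
Check (3,2,3) → sorted (2,3,3): b_1=2>1, not a PF.
Total 27; non-PF = 27−16 = 11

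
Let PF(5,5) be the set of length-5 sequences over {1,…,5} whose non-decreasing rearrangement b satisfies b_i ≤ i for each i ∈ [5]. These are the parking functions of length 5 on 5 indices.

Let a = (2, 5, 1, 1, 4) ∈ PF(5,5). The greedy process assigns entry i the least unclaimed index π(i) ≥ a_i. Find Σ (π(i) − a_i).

Σπ = 15 ({1..5} each once); Σa = 2+5+1+1+4 = 13; disp = 15−13 = 2.

2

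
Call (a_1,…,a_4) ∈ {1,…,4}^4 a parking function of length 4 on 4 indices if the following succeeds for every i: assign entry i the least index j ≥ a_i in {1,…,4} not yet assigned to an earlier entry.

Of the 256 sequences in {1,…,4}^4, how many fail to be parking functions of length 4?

|PF(4,4)| = (4−4+1)·(4+1)^(4−1) = 1·125 = 125 (Pollak)
E.g. (4,2,3,4) → sorted (2,3,4,4): b_1=2>1, not a PF.
4^4 − 125 = 256 − 125 = 131

131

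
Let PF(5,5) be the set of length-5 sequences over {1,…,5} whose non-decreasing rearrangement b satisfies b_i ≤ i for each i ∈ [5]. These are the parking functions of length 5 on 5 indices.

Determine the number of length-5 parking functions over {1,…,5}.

|PF(5,5)| = (6−5)·6^(5−1) = 1 · 1296 = 1296 (Pollak)
Example (1,5,1,1,3) → sorted (1,1,1,3,5): b_i ≤ i ∀i, a PF.

1296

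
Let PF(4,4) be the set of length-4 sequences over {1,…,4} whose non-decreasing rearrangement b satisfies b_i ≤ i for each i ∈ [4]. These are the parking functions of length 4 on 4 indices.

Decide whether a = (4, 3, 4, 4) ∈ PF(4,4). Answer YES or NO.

NO

Rearranged: b = (3, 4, 4, 4).
  b_1=3 > 1
  fails at i=1 ⇒ NO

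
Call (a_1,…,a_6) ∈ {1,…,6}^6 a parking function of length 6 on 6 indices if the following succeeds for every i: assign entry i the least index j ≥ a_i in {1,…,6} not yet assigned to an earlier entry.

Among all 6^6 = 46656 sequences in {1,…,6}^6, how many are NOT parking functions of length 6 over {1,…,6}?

|PF(6,6)| = 1·7^5 = 1·16807 = 16807 (Pollak)
Check (6,6,2,6,3,5) → sorted (2,3,5,6,6,6): b_1=2>1, not a PF.
6^6 − 16807 = 46656 − 16807 = 29849

29849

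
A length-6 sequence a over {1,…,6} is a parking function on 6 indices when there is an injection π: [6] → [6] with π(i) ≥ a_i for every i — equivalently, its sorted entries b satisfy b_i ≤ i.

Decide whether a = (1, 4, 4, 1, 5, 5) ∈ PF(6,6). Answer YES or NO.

NO

Rearranged: b = (1, 1, 4, 4, 5, 5).
  b_1=1 ≤ 1
  b_2=1 ≤ 2
  b_3=4 > 3
  fails at i=3 ⇒ NO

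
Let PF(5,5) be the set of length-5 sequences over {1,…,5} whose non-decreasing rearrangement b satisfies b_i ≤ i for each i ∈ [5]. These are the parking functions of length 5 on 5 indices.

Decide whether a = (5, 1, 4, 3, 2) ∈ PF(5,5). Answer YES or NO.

YES

Rearranged: b = (1, 2, 3, 4, 5).
  b_1=1 ≤ 1
  b_2=2 ≤ 2
  b_3=3 ≤ 3
  b_4=4 ≤ 4
  b_5=5 ≤ 5
All bounds hold ⇒ YES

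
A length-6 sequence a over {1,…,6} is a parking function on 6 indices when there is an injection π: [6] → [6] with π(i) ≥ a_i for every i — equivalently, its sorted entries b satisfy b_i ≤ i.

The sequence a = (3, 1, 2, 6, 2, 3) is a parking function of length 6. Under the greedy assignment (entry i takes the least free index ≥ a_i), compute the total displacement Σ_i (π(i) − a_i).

Σπ = 6·7/2 = 21 (π permutes [6]); Σa = 3+1+2+6+2+3 = 17; disp = 21−17 = 4.

4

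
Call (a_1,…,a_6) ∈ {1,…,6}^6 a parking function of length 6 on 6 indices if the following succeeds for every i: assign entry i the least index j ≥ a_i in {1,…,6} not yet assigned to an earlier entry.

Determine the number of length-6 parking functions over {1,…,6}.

#PF = (6−6+1)·(6+1)^(6−1) = 1×16807 = 16807 [KW]
Example (6,1,1,1,2,4) → sorted (1,1,1,2,4,6): b_i ≤ i ∀i, a PF.

16807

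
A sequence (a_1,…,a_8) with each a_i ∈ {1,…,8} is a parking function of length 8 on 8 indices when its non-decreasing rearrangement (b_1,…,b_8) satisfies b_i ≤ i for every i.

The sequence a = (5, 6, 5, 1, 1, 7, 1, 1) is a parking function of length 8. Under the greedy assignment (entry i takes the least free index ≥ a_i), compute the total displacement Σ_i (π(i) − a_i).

Σπ(i) = 1+…+8 = 36; Σa = 5+6+5+1+1+7+1+1 = 27; disp = 36−27 = 9.

9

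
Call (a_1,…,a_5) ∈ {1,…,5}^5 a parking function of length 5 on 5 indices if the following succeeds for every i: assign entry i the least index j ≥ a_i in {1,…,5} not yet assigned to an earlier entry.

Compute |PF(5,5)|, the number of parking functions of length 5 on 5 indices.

Count = (6−5)·6^(5−1) = 1·1296 = 1296 (Pollak)
Check (4,2,5,1,1) → sorted (1,1,2,4,5): b_i ≤ i ∀i, a PF.

1296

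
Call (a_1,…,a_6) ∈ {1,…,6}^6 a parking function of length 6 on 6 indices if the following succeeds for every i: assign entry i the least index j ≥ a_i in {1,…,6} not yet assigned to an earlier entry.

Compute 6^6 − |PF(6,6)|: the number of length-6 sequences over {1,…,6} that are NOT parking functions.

29849

|PF| = (6−6+1)·(6+1)^(6−1) = 1·16807 = 16807 (Pollak)
One tuple (3,4,6,1,6,5) → sorted (1,3,4,5,6,6): b_2=3>2, not a PF.
So 46656 − 16807 = 29849 fail.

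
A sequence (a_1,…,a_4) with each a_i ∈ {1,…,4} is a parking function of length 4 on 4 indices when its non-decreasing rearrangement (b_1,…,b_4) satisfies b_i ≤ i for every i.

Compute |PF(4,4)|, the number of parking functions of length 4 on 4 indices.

#PF = 1·5^3 = 1 · 125 = 125 (Pollak)
One tuple (3,2,1,3) → sorted (1,2,3,3): b_i ≤ i ∀i, a PF.

125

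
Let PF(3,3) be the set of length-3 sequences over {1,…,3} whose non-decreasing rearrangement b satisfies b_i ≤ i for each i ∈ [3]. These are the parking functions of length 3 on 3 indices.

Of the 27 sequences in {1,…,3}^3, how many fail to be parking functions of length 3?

#PF = (4−3)·4^(3−1) = 1·16 = 16
Example (3,3,2) → sorted (2,3,3): b_1=2>1, not a PF.
Total 27; non-PF = 27−16 = 11

11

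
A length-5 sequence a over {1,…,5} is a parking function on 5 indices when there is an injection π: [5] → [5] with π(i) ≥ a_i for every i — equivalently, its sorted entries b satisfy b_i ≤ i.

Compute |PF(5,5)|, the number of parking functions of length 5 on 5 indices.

|PF(5,5)| = (6−5)·6^(5−1) = 1×1296 = 1296 (Konheim–Weiss)
Example (4,1,3,4,1) → sorted (1,1,3,4,4): b_i ≤ i ∀i, a PF.

1296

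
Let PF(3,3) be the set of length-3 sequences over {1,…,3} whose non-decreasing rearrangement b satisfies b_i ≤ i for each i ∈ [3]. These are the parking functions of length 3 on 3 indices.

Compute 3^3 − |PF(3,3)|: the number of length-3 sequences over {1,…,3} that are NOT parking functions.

#PF = (3+1−3)·(3+1)^{3−1} = 1 · 16 = 16 [KW]
One tuple (3,1,3) → sorted (1,3,3): b_2=3>2, not a PF.
So 27 − 16 = 11 fail.

11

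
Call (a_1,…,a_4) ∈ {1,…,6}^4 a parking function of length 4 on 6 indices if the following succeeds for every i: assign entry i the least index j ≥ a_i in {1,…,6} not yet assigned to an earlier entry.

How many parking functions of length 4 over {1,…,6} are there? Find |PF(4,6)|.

1029

Count = (6−4+1)·(6+1)^(4−1) = 3 · 343 = 1029 [KW]
Example (5,4,3,5) → sorted (3,4,5,5): b_i ≤ 2+i ∀i, a PF.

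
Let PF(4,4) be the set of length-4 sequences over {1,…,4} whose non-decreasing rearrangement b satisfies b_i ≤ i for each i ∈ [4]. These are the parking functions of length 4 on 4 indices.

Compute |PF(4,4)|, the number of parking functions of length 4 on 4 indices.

125

|PF(4,4)| = (5−4)·5^(4−1) = 1 · 125 = 125 (Konheim–Weiss)
Example (2,4,1,1) → sorted (1,1,2,4): b_i ≤ i ∀i, a PF.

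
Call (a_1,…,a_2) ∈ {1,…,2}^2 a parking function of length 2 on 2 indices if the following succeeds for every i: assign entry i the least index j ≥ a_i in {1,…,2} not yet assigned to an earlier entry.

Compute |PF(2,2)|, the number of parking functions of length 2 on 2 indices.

3

Count = (3−2)·3^(2−1) = 1·3 = 3 (Pollak)
E.g. (1,2) → sorted (1,2): b_i ≤ i ∀i, a PF.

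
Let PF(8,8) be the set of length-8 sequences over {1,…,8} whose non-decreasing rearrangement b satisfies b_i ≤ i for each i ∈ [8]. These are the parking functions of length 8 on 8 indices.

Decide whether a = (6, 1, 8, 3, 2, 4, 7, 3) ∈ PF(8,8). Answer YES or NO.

Rearranged: b = (1, 2, 3, 3, 4, 6, 7, 8).
  b_1=1 ≤ 1
  b_2=2 ≤ 2
  b_3=3 ≤ 3
  b_4=3 ≤ 4
  b_5=4 ≤ 5
  b_6=6 ≤ 6
  b_7=7 ≤ 7
  b_8=8 ≤ 8
All bounds hold ⇒ YES

YES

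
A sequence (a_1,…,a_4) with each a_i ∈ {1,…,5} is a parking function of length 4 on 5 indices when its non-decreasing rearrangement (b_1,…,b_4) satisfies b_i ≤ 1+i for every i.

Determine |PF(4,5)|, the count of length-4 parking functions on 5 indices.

432

Count = (6−4)·6^(4−1) = 2×216 = 432 (Pollak)
One tuple (1,1,2,5) → sorted (1,1,2,5): b_i ≤ 1+i ∀i, a PF.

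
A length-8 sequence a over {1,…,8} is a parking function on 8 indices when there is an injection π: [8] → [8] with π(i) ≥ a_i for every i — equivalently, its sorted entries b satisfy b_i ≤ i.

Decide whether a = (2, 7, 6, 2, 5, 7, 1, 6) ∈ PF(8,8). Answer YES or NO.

Rearranged: b = (1, 2, 2, 5, 6, 6, 7, 7).
  b_1=1 ≤ 1
  b_2=2 ≤ 2
  b_3=2 ≤ 3
  b_4=5 > 4
  fails at i=4 ⇒ NO

NO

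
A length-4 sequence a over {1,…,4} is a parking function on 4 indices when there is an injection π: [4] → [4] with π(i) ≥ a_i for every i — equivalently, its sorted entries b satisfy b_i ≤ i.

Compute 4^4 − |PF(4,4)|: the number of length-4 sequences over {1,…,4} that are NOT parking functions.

131

|PF| = (4−4+1)·(4+1)^(4−1) = 1 · 125 = 125 [KW]
One tuple (3,2,4,3) → sorted (2,3,3,4): b_1=2>1, not a PF.
So 256 − 125 = 131 fail.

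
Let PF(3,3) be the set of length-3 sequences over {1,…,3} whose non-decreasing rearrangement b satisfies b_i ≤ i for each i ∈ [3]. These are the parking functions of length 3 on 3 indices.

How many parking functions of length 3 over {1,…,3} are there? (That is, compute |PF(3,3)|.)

#PF = 1·4^2 = 1×16 = 16 (Pollak)
Check (1,3,1) → sorted (1,1,3): b_i ≤ i ∀i, a PF.

16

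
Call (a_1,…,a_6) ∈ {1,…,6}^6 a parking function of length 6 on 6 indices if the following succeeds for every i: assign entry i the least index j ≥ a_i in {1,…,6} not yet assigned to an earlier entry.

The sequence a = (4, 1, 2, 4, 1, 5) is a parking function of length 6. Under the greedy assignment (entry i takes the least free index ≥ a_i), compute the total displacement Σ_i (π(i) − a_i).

Σπ = 21 ({1..6} each once); Σa = 4+1+2+4+1+5 = 17; disp = 21−17 = 4.

4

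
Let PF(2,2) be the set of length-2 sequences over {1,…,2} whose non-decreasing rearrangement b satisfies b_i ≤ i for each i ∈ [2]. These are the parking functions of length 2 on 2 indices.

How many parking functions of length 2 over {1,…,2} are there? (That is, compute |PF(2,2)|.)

|PF| = (3−2)·3^(2−1) = 1×3 = 3 (Pollak)
One tuple (1,1) → sorted (1,1): b_i ≤ i ∀i, a PF.

3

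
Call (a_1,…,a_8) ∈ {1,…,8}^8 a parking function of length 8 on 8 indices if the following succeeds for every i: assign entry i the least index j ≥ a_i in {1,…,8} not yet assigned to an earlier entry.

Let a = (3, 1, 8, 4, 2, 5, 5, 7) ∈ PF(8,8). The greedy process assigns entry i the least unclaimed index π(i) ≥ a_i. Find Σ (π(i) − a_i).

1

Σπ(i) = 1+…+8 = 36; Σa = 3+1+8+4+2+5+5+7 = 35; disp = 36−35 = 1.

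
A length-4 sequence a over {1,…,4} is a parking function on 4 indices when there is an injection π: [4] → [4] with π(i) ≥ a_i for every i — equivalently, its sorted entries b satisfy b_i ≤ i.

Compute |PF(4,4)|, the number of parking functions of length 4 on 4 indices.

125

|PF(4,4)| = (4−4+1)·(4+1)^(4−1) = 1×125 = 125
E.g. (2,1,4,1) → sorted (1,1,2,4): b_i ≤ i ∀i, a PF.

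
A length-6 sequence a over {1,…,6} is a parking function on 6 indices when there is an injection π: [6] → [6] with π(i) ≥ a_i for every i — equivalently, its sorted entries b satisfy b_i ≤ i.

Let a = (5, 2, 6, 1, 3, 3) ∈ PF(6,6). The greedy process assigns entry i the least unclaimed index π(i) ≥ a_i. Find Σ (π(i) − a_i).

Σπ = 21 ({1..6} each once); Σa = 5+2+6+1+3+3 = 20; disp = 21−20 = 1.

1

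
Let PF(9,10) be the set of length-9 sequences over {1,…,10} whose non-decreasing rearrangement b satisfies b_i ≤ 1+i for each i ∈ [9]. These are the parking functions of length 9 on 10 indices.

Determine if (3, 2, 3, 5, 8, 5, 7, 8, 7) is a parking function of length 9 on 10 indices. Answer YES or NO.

Sorted: b = (2, 3, 3, 5, 5, 7, 7, 8, 8).
  b_1=2 ≤ 2
  b_2=3 ≤ 3
  b_3=3 ≤ 4
  b_4=5 ≤ 5
  b_5=5 ≤ 6
  b_6=7 ≤ 7
  b_7=7 ≤ 8
  b_8=8 ≤ 9
  b_9=8 ≤ 10
All bounds hold ⇒ YES

YES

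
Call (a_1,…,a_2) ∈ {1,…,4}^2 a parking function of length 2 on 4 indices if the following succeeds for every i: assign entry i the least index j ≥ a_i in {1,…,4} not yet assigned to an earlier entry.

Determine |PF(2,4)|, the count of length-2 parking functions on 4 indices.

#PF = (4−2+1)·(4+1)^(2−1) = 3·5 = 15 (Konheim–Weiss)
Example (4,2) → sorted (2,4): b_i ≤ 2+i ∀i, a PF.

15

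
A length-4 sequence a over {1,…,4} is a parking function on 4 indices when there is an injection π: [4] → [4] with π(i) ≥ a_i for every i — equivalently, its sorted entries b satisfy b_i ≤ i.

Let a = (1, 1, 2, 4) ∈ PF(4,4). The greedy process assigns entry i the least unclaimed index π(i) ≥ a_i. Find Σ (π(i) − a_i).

Σπ(i) = 1+…+4 = 10; Σa = 1+1+2+4 = 8; disp = 10−8 = 2.

2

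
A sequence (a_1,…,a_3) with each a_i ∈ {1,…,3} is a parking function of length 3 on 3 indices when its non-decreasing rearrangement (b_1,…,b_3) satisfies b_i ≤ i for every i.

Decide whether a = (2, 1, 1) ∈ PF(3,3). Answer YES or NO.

YES

Sorted: b = (1, 1, 2).
  b_1=1 ≤ 1
  b_2=1 ≤ 2
  b_3=2 ≤ 3
All bounds hold ⇒ YES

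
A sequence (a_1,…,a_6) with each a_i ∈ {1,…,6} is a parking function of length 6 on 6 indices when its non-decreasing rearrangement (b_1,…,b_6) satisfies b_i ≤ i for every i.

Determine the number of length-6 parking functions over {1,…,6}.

Count = (6−6+1)·(6+1)^(6−1) = 1×16807 = 16807 (Konheim–Weiss)
E.g. (4,1,5,3,6,1) → sorted (1,1,3,4,5,6): b_i ≤ i ∀i, a PF.

16807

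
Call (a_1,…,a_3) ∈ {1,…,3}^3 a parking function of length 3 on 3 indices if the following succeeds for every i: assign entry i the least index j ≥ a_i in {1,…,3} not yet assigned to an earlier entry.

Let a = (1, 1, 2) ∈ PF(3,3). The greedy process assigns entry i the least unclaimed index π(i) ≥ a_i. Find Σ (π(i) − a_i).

2

Σπ(i) = 1+…+3 = 6; Σa = 1+1+2 = 4; disp = 6−4 = 2.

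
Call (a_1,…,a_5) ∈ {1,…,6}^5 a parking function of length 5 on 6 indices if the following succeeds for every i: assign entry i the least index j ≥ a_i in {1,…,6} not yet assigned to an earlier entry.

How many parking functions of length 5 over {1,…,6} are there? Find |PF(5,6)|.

|PF(5,6)| = (7−5)·7^(5−1) = 2×2401 = 4802 (Konheim–Weiss)
Check (3,4,6,1,2) → sorted (1,2,3,4,6): b_i ≤ 1+i ∀i, a PF.

4802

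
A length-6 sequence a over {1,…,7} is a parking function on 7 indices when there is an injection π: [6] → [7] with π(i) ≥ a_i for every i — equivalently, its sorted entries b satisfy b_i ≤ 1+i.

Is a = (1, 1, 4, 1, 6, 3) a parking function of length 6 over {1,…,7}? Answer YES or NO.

Order a: b = (1, 1, 1, 3, 4, 6).
  b_1=1 ≤ 2
  b_2=1 ≤ 3
  b_3=1 ≤ 4
  b_4=3 ≤ 5
  b_5=4 ≤ 6
  b_6=6 ≤ 7
All bounds hold ⇒ YES

YES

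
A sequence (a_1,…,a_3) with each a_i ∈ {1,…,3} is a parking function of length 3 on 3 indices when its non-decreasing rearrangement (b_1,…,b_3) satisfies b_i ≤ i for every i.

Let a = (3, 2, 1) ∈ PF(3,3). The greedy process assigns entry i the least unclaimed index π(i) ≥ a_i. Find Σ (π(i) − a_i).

Σπ = 3·4/2 = 6 (π permutes [3]); Σa = 3+2+1 = 6; disp = 6−6 = 0.

0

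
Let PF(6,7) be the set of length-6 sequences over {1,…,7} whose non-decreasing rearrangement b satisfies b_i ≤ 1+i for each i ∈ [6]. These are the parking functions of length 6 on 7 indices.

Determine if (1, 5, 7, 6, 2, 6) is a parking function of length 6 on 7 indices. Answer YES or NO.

Order a: b = (1, 2, 5, 6, 6, 7).
  b_1=1 ≤ 2
  b_2=2 ≤ 3
  b_3=5 > 4
  fails at i=3 ⇒ NO

NO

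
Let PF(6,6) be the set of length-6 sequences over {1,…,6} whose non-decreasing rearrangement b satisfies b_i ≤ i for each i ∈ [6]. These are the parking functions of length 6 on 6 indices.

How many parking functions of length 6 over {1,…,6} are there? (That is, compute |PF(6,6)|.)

#PF = 1·7^5 = 1·16807 = 16807 (Pollak)
E.g. (2,5,3,5,1,4) → sorted (1,2,3,4,5,5): b_i ≤ i ∀i, a PF.

16807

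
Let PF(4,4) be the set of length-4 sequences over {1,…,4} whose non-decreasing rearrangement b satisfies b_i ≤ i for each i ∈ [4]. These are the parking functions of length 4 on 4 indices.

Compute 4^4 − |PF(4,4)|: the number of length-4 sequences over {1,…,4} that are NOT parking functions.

|PF| = (4+1−4)·(4+1)^{4−1} = 1×125 = 125 (Konheim–Weiss)
Example (1,4,1,4) → sorted (1,1,4,4): b_3=4>3, not a PF.
4^4 − 125 = 256 − 125 = 131

131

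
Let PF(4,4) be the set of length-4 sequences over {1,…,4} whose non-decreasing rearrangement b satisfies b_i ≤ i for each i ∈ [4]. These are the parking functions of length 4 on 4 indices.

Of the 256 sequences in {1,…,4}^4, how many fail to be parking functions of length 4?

Count = (4+1−4)·(4+1)^{4−1} = 1×125 = 125
E.g. (2,3,4,3) → sorted (2,3,3,4): b_1=2>1, not a PF.
So 256 − 125 = 131 fail.

131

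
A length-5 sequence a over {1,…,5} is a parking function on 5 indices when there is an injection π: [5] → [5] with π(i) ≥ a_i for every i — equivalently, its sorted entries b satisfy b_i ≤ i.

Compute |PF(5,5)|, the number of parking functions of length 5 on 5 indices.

#PF = (5−5+1)·(5+1)^(5−1) = 1 · 1296 = 1296 (Pollak)
One tuple (1,1,3,2,5) → sorted (1,1,2,3,5): b_i ≤ i ∀i, a PF.

1296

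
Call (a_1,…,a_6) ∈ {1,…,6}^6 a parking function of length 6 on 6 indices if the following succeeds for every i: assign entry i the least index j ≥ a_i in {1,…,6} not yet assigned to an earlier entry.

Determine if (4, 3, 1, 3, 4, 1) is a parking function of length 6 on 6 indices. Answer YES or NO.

YES

Order a: b = (1, 1, 3, 3, 4, 4).
  b_1=1 ≤ 1
  b_2=1 ≤ 2
  b_3=3 ≤ 3
  b_4=3 ≤ 4
  b_5=4 ≤ 5
  b_6=4 ≤ 6
All bounds hold ⇒ YES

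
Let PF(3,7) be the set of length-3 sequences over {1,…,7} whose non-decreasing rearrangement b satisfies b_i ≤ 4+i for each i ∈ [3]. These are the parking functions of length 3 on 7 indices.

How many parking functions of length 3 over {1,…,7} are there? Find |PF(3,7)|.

|PF| = (8−3)·8^(3−1) = 5 · 64 = 320 [KW]
E.g. (6,3,1) → sorted (1,3,6): b_i ≤ 4+i ∀i, a PF.

320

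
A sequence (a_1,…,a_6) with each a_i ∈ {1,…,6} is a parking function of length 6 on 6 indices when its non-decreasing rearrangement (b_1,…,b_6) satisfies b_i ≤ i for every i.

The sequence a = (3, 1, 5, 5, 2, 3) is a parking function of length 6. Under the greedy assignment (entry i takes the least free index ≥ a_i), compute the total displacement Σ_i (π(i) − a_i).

2

Σπ(i) = 1+…+6 = 21; Σa = 3+1+5+5+2+3 = 19; disp = 21−19 = 2.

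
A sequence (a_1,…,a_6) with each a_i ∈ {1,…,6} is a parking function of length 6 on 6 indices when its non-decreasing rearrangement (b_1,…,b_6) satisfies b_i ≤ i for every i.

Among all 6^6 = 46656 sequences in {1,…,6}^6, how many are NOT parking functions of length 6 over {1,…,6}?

|PF(6,6)| = (6−6+1)·(6+1)^(6−1) = 1 · 16807 = 16807
One tuple (5,6,4,5,5,6) → sorted (4,5,5,5,6,6): b_1=4>1, not a PF.
6^6 − 16807 = 46656 − 16807 = 29849

29849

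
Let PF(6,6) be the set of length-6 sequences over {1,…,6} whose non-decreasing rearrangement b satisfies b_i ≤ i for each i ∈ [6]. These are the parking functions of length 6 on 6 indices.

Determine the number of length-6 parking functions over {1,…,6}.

16807

#PF = (7−6)·7^(6−1) = 1 · 16807 = 16807
Check (1,3,2,1,4,2) → sorted (1,1,2,2,3,4): b_i ≤ i ∀i, a PF.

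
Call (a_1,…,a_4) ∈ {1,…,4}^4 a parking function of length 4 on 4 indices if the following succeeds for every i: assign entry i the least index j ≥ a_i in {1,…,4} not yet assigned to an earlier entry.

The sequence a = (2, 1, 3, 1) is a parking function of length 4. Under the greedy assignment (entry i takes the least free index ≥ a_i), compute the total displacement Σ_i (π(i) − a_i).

3

Σπ = 4·5/2 = 10 (π permutes [4]); Σa = 2+1+3+1 = 7; disp = 10−7 = 3.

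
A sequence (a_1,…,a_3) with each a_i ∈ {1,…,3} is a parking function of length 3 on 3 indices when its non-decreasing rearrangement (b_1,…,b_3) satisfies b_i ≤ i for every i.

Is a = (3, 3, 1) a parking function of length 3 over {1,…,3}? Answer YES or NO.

NO

Rearranged: b = (1, 3, 3).
  b_1=1 ≤ 1
  b_2=3 > 2
  fails at i=2 ⇒ NO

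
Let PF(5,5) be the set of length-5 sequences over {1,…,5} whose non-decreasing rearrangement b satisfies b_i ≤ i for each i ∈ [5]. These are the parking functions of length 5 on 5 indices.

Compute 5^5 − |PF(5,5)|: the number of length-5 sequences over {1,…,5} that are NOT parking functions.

1829

|PF| = (5−5+1)·(5+1)^(5−1) = 1×1296 = 1296 (Konheim–Weiss)
Example (5,5,1,4,5) → sorted (1,4,5,5,5): b_2=4>2, not a PF.
Total 3125; non-PF = 3125−1296 = 1829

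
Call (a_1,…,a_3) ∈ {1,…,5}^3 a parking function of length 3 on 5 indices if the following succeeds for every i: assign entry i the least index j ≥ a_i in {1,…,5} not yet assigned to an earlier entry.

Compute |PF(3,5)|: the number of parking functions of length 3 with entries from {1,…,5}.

108

|PF| = (5−3+1)·(5+1)^(3−1) = 3×36 = 108 (Konheim–Weiss)
Check (4,5,3) → sorted (3,4,5): b_i ≤ 2+i ∀i, a PF.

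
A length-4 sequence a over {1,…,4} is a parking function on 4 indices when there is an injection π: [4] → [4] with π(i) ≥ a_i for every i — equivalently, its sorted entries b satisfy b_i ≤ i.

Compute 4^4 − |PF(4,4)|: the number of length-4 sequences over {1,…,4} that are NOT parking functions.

131

Count = 1·5^3 = 1 · 125 = 125 (Konheim–Weiss)
E.g. (3,3,4,2) → sorted (2,3,3,4): b_1=2>1, not a PF.
4^4 − 125 = 256 − 125 = 131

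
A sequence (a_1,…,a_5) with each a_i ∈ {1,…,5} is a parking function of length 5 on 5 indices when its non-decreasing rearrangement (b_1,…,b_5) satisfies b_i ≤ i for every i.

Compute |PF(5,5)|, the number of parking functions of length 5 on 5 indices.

|PF(5,5)| = (5+1−5)·(5+1)^{5−1} = 1 · 1296 = 1296 (Pollak)
E.g. (2,4,1,4,3) → sorted (1,2,3,4,4): b_i ≤ i ∀i, a PF.

1296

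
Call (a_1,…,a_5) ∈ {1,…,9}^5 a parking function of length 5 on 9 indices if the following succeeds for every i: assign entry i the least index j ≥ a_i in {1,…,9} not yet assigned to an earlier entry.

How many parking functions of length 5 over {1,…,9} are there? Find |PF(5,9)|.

|PF| = (10−5)·10^(5−1) = 5 · 10000 = 50000 (Pollak)
Example (1,5,6,3,6) → sorted (1,3,5,6,6): b_i ≤ 4+i ∀i, a PF.

50000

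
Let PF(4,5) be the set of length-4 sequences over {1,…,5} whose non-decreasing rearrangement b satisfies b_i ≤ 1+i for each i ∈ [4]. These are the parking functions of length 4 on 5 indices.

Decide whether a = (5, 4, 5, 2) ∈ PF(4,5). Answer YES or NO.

Order a: b = (2, 4, 5, 5).
  b_1=2 ≤ 2
  b_2=4 > 3
  fails at i=2 ⇒ NO

NO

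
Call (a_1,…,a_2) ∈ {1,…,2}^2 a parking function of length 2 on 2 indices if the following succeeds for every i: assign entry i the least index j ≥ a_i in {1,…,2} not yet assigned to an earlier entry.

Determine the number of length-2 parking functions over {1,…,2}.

3

|PF| = (2−2+1)·(2+1)^(2−1) = 1·3 = 3 (Pollak)
One tuple (2,1) → sorted (1,2): b_i ≤ i ∀i, a PF.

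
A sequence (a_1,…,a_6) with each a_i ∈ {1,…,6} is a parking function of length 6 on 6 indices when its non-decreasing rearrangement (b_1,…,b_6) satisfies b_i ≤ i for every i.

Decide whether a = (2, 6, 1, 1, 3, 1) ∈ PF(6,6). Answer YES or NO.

Order a: b = (1, 1, 1, 2, 3, 6).
  b_1=1 ≤ 1
  b_2=1 ≤ 2
  b_3=1 ≤ 3
  b_4=2 ≤ 4
  b_5=3 ≤ 5
  b_6=6 ≤ 6
All bounds hold ⇒ YES

YES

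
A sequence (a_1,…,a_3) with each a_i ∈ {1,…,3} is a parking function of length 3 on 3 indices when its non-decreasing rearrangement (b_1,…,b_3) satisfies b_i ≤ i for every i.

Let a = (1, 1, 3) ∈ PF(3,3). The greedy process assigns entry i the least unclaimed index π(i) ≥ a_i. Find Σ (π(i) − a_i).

1

Σπ(i) = 1+…+3 = 6; Σa = 1+1+3 = 5; disp = 6−5 = 1.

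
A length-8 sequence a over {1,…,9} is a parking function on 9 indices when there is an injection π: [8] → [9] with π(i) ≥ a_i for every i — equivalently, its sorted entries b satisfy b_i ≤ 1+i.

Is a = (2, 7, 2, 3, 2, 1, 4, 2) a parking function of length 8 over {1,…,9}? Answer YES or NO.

Rearranged: b = (1, 2, 2, 2, 2, 3, 4, 7).
  b_1=1 ≤ 2
  b_2=2 ≤ 3
  b_3=2 ≤ 4
  b_4=2 ≤ 5
  b_5=2 ≤ 6
  b_6=3 ≤ 7
  b_7=4 ≤ 8
  b_8=7 ≤ 9
All bounds hold ⇒ YES

YES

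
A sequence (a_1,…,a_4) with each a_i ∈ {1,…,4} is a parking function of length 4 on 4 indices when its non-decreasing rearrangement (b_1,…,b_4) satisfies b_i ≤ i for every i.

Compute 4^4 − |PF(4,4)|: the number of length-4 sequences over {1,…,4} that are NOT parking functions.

|PF(4,4)| = 1·5^3 = 1×125 = 125
Example (1,4,4,3) → sorted (1,3,4,4): b_2=3>2, not a PF.
4^4 − 125 = 256 − 125 = 131

131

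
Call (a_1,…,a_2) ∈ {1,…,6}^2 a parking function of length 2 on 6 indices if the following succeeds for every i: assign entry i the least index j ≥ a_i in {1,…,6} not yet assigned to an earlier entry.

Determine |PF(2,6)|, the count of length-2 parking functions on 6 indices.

#PF = (6+1−2)·(6+1)^{2−1} = 5 · 7 = 35 (Konheim–Weiss)
One tuple (3,6) → sorted (3,6): b_i ≤ 4+i ∀i, a PF.

35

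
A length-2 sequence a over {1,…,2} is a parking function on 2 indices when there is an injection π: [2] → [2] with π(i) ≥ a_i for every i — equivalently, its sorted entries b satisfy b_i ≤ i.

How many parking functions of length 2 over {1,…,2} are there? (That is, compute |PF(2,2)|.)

Count = 1·3^1 = 1×3 = 3 (Konheim–Weiss)
Check (2,1) → sorted (1,2): b_i ≤ i ∀i, a PF.

3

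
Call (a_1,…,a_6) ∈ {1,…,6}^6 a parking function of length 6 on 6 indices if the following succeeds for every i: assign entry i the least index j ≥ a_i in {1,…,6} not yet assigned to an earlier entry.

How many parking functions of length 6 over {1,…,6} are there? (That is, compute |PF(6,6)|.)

16807

#PF = (7−6)·7^(6−1) = 1 · 16807 = 16807 (Pollak)
E.g. (4,4,2,5,1,1) → sorted (1,1,2,4,4,5): b_i ≤ i ∀i, a PF.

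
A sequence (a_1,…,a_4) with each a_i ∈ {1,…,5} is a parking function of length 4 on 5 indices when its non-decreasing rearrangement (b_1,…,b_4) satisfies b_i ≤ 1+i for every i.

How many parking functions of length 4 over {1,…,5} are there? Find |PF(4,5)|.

|PF(4,5)| = (5−4+1)·(5+1)^(4−1) = 2×216 = 432
E.g. (4,2,3,2) → sorted (2,2,3,4): b_i ≤ 1+i ∀i, a PF.

432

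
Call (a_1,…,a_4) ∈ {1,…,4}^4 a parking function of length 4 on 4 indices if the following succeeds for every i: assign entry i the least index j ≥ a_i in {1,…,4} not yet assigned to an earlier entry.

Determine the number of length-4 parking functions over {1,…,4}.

|PF(4,4)| = (4+1−4)·(4+1)^{4−1} = 1·125 = 125 (Konheim–Weiss)
One tuple (1,1,3,4) → sorted (1,1,3,4): b_i ≤ i ∀i, a PF.

125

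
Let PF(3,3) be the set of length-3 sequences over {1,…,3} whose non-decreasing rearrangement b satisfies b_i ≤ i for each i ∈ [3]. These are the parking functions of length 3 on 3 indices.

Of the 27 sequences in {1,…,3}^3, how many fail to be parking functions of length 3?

11

Count = (3−3+1)·(3+1)^(3−1) = 1·16 = 16 (Konheim–Weiss)
Example (1,3,3) → sorted (1,3,3): b_2=3>2, not a PF.
So 27 − 16 = 11 fail.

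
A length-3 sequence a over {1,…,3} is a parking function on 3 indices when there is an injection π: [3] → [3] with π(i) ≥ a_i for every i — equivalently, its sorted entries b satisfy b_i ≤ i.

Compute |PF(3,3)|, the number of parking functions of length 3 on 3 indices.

#PF = (4−3)·4^(3−1) = 1 · 16 = 16 (Konheim–Weiss)
Check (2,1,1) → sorted (1,1,2): b_i ≤ i ∀i, a PF.

16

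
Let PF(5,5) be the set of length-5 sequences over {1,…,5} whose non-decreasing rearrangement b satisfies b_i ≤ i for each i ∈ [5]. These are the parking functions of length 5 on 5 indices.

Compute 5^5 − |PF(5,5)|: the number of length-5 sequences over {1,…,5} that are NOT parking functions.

1829

|PF(5,5)| = (6−5)·6^(5−1) = 1×1296 = 1296 [KW]
Example (4,5,5,4,5) → sorted (4,4,5,5,5): b_1=4>1, not a PF.
5^5 − 1296 = 3125 − 1296 = 1829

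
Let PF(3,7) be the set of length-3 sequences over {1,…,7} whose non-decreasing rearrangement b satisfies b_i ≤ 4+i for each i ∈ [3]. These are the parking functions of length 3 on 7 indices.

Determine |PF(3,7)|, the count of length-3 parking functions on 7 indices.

320

|PF| = (7+1−3)·(7+1)^{3−1} = 5·64 = 320
One tuple (3,7,2) → sorted (2,3,7): b_i ≤ 4+i ∀i, a PF.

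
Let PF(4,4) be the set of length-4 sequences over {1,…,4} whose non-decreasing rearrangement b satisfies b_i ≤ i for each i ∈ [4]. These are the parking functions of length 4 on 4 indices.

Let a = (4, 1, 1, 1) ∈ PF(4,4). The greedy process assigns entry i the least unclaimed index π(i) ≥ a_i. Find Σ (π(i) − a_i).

3

Σπ = 10 ({1..4} each once); Σa = 4+1+1+1 = 7; disp = 10−7 = 3.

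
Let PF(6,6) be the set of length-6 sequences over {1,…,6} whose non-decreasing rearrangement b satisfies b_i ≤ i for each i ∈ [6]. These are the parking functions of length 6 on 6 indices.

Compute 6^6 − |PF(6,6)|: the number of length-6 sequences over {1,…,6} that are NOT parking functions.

|PF(6,6)| = (6−6+1)·(6+1)^(6−1) = 1×16807 = 16807 [KW]
Example (5,5,2,2,6,2) → sorted (2,2,2,5,5,6): b_1=2>1, not a PF.
So 46656 − 16807 = 29849 fail.

29849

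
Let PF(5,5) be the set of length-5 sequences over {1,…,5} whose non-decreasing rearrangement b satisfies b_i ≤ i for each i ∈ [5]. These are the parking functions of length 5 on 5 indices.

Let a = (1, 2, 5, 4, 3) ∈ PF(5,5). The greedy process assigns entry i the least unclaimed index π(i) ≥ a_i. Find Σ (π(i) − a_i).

Σπ = 5·6/2 = 15 (π permutes [5]); Σa = 1+2+5+4+3 = 15; disp = 15−15 = 0.

0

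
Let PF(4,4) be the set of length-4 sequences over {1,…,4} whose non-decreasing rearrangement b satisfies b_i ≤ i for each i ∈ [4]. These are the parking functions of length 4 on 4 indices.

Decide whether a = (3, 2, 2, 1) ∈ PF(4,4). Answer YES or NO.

YES

Order a: b = (1, 2, 2, 3).
  b_1=1 ≤ 1
  b_2=2 ≤ 2
  b_3=2 ≤ 3
  b_4=3 ≤ 4
All bounds hold ⇒ YES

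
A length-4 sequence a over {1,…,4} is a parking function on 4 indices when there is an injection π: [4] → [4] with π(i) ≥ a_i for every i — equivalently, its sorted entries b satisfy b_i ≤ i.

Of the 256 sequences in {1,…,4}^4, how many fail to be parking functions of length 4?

131

|PF| = 1·5^3 = 1×125 = 125 [KW]
One tuple (2,2,4,3) → sorted (2,2,3,4): b_1=2>1, not a PF.
So 256 − 125 = 131 fail.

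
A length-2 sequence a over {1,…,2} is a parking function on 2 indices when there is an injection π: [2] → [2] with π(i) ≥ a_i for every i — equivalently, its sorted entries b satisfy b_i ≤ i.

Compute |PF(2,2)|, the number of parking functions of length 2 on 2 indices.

#PF = 1·3^1 = 1 · 3 = 3 (Pollak)
Example (2,1) → sorted (1,2): b_i ≤ i ∀i, a PF.

3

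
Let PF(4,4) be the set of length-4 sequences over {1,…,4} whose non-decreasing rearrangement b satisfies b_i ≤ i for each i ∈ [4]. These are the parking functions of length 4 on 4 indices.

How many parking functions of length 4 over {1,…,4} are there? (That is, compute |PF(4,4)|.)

125

#PF = (5−4)·5^(4−1) = 1×125 = 125 (Pollak)
Check (3,3,1,1) → sorted (1,1,3,3): b_i ≤ i ∀i, a PF.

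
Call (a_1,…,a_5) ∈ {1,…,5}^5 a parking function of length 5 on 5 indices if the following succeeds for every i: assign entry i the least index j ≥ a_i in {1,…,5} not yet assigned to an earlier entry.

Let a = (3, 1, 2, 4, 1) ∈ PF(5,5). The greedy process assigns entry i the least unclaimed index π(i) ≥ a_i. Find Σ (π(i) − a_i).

Σπ = 15 ({1..5} each once); Σa = 3+1+2+4+1 = 11; disp = 15−11 = 4.

4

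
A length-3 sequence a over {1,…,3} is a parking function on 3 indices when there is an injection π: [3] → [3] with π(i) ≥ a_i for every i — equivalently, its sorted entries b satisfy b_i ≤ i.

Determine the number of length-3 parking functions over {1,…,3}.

|PF(3,3)| = 1·4^2 = 1 · 16 = 16 (Pollak)
E.g. (2,1,2) → sorted (1,2,2): b_i ≤ i ∀i, a PF.

16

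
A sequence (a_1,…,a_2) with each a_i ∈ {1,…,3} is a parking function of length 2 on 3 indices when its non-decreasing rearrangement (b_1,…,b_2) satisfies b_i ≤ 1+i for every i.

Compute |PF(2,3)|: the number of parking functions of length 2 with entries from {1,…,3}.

Count = (4−2)·4^(2−1) = 2·4 = 8
One tuple (1,1) → sorted (1,1): b_i ≤ 1+i ∀i, a PF.

8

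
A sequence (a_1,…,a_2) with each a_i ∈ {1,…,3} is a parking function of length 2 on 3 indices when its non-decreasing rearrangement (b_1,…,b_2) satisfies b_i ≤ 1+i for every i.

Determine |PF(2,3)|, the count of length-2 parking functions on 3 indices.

|PF(2,3)| = (3+1−2)·(3+1)^{2−1} = 2×4 = 8 (Pollak)
One tuple (1,3) → sorted (1,3): b_i ≤ 1+i ∀i, a PF.

8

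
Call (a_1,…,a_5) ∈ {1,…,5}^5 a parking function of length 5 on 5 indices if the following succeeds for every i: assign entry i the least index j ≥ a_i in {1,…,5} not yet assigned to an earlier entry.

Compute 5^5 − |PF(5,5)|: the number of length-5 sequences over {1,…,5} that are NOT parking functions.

1829

#PF = (6−5)·6^(5−1) = 1·1296 = 1296 (Konheim–Weiss)
E.g. (4,5,5,4,4) → sorted (4,4,4,5,5): b_1=4>1, not a PF.
5^5 − 1296 = 3125 − 1296 = 1829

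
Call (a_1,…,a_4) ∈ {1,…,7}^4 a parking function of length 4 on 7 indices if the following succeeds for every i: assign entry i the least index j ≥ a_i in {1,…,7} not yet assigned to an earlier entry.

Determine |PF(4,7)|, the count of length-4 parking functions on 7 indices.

2048

#PF = (7+1−4)·(7+1)^{4−1} = 4·512 = 2048 (Pollak)
Check (7,1,3,6) → sorted (1,3,6,7): b_i ≤ 3+i ∀i, a PF.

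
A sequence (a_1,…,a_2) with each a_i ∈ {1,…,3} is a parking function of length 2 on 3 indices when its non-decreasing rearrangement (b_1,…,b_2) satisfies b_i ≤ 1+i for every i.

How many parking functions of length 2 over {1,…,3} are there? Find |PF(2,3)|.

|PF| = 2·4^1 = 2×4 = 8 (Konheim–Weiss)
Check (2,3) → sorted (2,3): b_i ≤ 1+i ∀i, a PF.

8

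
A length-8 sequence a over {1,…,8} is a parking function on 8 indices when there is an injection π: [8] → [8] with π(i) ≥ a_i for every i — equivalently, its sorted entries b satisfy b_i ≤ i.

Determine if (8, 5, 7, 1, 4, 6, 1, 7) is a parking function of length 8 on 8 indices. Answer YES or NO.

Order a: b = (1, 1, 4, 5, 6, 7, 7, 8).
  b_1=1 ≤ 1
  b_2=1 ≤ 2
  b_3=4 > 3
  fails at i=3 ⇒ NO

NO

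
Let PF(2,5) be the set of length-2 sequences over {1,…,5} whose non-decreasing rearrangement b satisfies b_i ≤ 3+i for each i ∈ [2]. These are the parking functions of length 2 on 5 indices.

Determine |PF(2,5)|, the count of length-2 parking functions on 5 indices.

24

#PF = (5+1−2)·(5+1)^{2−1} = 4·6 = 24 [KW]
Check (2,1) → sorted (1,2): b_i ≤ 3+i ∀i, a PF.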